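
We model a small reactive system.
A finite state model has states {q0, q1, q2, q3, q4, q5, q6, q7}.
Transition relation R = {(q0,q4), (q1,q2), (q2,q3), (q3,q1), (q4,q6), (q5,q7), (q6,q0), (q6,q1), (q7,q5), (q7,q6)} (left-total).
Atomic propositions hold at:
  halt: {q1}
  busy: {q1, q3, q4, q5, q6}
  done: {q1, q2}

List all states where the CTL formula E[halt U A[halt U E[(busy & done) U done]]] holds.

Sat(busy & done) = {q1}
E[(busy & done) U done]: least fixpoint, start Z0 = Sat(done) = {q1, q2}, add states in Sat(busy & done) with some successor in Z. Already a fixed point.
Sat(E[(busy & done) U done]) = {q1, q2}
A[halt U E[(busy & done) U done]]: least fixpoint, start Z0 = Sat(E[(busy & done) U done]) = {q1, q2}, add states in Sat(halt) with every successor in Z. Already a fixed point.
Sat(A[halt U E[(busy & done) U done]]) = {q1, q2}
E[halt U A[halt U E[(busy & done) U done]]]: least fixpoint, start Z0 = Sat(A[halt U E[(busy & done) U done]]) = {q1, q2}, add states in Sat(halt) with some successor in Z. Already a fixed point.
Sat(E[halt U A[halt U E[(busy & done) U done]]]) = {q1, q2}

{q1, q2}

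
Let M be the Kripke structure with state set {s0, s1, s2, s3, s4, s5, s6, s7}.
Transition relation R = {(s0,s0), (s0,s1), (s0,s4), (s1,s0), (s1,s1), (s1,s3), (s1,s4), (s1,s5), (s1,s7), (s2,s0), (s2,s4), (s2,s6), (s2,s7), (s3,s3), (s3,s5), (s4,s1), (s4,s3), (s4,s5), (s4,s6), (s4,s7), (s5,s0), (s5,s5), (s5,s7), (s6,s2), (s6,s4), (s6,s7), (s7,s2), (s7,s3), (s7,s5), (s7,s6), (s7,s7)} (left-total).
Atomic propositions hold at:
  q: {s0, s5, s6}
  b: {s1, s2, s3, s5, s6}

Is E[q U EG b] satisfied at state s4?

No

EG b: greatest fixpoint, start Z0 = {s1, s2, s3, s5, s6}, keep only states in Sat with some successor in Z. Already a fixed point.
Sat(EG b) = {s1, s2, s3, s5, s6}
E[q U EG b]: least fixpoint, start Z0 = Sat(EG b) = {s1, s2, s3, s5, s6}, add states in Sat(q) with some successor in Z. Z1 = {s0, s1, s2, s3, s5, s6}; fixed.
Sat(E[q U EG b]) = {s0, s1, s2, s3, s5, s6}
s4 ∉ Sat(E[q U EG b]) = {s0, s1, s2, s3, s5, s6}, so the formula does not hold at s4.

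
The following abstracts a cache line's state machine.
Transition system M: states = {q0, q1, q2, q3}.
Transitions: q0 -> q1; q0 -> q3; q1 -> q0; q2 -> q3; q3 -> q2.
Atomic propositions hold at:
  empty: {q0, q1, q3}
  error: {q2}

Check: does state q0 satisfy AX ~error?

Sat(~error) = {q0, q1, q3}
Sat(AX ~error) = {s : every successor in {q0, q1, q3}} = {q0, q1, q2}
q0 ∈ Sat(AX ~error) = {q0, q1, q2}, so the formula holds at q0.

Yes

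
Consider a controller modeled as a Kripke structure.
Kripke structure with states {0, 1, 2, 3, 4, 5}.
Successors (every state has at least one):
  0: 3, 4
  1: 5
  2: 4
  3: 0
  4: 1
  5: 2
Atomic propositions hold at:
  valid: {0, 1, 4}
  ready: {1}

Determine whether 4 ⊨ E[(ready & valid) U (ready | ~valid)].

Sat(ready & valid) = {1}
Sat(~valid) = {2, 3, 5}
Sat(ready | ~valid) = {1, 2, 3, 5}
E[(ready & valid) U (ready | ~valid)]: least fixpoint, start Z0 = Sat((ready | ~valid)) = {1, 2, 3, 5}, add states in Sat(ready & valid) with some successor in Z. Already a fixed point.
Sat(E[(ready & valid) U (ready | ~valid)]) = {1, 2, 3, 5}
4 ∉ Sat(E[(ready & valid) U (ready | ~valid)]) = {1, 2, 3, 5}, so the formula does not hold at 4.

No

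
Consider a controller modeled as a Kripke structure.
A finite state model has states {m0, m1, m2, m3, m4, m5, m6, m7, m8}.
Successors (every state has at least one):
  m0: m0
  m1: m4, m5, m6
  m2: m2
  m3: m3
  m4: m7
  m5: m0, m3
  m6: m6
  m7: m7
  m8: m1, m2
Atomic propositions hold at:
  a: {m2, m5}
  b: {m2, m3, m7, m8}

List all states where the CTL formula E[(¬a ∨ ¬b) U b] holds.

{m1, m2, m3, m4, m5, m7, m8}

Sat(¬a) = {m0, m1, m3, m4, m6, m7, m8}
Sat(¬b) = {m0, m1, m4, m5, m6}
Sat(¬a ∨ ¬b) = {m0, m1, m3, m4, m5, m6, m7, m8}
E[(¬a ∨ ¬b) U b]: least fixpoint, start Z0 = Sat(b) = {m2, m3, m7, m8}, add states in Sat(¬a ∨ ¬b) with some successor in Z. Z1 = {m2, m3, m4, m5, m7, m8}; Z2 = {m1, m2, m3, m4, m5, m7, m8}; fixed.
Sat(E[(¬a ∨ ¬b) U b]) = {m1, m2, m3, m4, m5, m7, m8}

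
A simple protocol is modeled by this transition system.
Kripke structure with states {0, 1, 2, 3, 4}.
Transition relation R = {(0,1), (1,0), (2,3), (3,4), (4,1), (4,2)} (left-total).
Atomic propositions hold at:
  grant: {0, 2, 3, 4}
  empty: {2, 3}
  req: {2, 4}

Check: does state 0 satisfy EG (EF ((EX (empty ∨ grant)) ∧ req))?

No

Sat(empty ∨ grant) = {0, 2, 3, 4}
Sat(EX (empty ∨ grant)) = {s : some successor in {0, 2, 3, 4}} = {1, 2, 3, 4}
Sat((EX (empty ∨ grant)) ∧ req) = {2, 4}
EF ((EX (empty ∨ grant)) ∧ req): least fixpoint, start Z0 = {2, 4}, add states with some successor in Z. Z1 = {2, 3, 4}; fixed.
Sat(EF ((EX (empty ∨ grant)) ∧ req)) = {2, 3, 4}
EG (EF ((EX (empty ∨ grant)) ∧ req)): greatest fixpoint, start Z0 = {2, 3, 4}, keep only states in Sat with some successor in Z. Already a fixed point.
Sat(EG (EF ((EX (empty ∨ grant)) ∧ req))) = {2, 3, 4}
0 ∉ Sat(EG (EF ((EX (empty ∨ grant)) ∧ req))) = {2, 3, 4}, so the formula does not hold at 0.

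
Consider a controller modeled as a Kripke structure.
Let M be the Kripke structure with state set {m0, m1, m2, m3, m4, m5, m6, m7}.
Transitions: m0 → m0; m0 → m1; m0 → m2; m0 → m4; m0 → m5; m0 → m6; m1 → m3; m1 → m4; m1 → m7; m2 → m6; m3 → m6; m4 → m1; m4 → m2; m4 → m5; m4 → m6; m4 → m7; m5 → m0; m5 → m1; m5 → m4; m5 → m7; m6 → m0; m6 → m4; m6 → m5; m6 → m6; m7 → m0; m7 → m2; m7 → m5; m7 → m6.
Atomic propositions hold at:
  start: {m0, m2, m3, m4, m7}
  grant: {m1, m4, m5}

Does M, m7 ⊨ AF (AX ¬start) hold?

No

Sat(¬start) = {m1, m5, m6}
Sat(AX ¬start) = {s : every successor in {m1, m5, m6}} = {m2, m3}
AF (AX ¬start): least fixpoint, start Z0 = {m2, m3}, add states with every successor in Z. Already a fixed point.
Sat(AF (AX ¬start)) = {m2, m3}
m7 ∉ Sat(AF (AX ¬start)) = {m2, m3}, so the formula does not hold at m7.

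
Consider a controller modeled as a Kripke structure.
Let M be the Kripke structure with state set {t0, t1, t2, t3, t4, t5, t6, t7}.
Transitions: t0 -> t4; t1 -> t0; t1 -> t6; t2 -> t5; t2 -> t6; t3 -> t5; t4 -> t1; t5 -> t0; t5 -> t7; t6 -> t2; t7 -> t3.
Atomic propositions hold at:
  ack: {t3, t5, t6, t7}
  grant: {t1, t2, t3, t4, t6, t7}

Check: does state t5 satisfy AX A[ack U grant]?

No

A[ack U grant]: least fixpoint, start Z0 = Sat(grant) = {t1, t2, t3, t4, t6, t7}, add states in Sat(ack) with every successor in Z. Already a fixed point.
Sat(A[ack U grant]) = {t1, t2, t3, t4, t6, t7}
Sat(AX A[ack U grant]) = {s : every successor in {t1, t2, t3, t4, t6, t7}} = {t0, t4, t6, t7}
t5 ∉ Sat(AX A[ack U grant]) = {t0, t4, t6, t7}, so the formula does not hold at t5.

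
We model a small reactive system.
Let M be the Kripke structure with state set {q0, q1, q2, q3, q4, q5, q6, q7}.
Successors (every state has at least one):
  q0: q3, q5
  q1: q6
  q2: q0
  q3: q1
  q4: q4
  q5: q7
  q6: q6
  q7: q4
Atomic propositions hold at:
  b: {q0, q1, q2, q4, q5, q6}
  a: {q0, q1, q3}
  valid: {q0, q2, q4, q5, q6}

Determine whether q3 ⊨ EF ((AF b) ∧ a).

Yes

AF b: least fixpoint, start Z0 = {q0, q1, q2, q4, q5, q6}, add states with every successor in Z. Z1 = {q0, q1, q2, q3, q4, q5, q6, q7}; fixed.
Sat(AF b) = {q0, q1, q2, q3, q4, q5, q6, q7}
Sat((AF b) ∧ a) = {q0, q1, q3}
EF ((AF b) ∧ a): least fixpoint, start Z0 = {q0, q1, q3}, add states with some successor in Z. Z1 = {q0, q1, q2, q3}; fixed.
Sat(EF ((AF b) ∧ a)) = {q0, q1, q2, q3}
q3 ∈ Sat(EF ((AF b) ∧ a)) = {q0, q1, q2, q3}, so the formula holds at q3.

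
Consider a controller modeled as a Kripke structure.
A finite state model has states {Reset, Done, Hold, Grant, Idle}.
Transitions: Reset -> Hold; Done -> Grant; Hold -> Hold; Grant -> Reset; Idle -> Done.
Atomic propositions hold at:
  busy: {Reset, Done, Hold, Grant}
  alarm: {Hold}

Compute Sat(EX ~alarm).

Sat(~alarm) = {Reset, Done, Grant, Idle}
Sat(EX ~alarm) = {s : some successor in {Reset, Done, Grant, Idle}} = {Done, Grant, Idle}

{Done, Grant, Idle}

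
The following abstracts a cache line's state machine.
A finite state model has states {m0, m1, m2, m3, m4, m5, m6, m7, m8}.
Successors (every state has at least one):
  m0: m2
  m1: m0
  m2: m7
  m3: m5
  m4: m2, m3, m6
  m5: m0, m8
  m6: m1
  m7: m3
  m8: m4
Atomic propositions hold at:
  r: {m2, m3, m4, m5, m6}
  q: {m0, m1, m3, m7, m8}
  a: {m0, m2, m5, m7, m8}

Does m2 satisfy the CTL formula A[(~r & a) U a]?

Sat(~r) = {m0, m1, m7, m8}
Sat(~r & a) = {m0, m7, m8}
A[(~r & a) U a]: least fixpoint, start Z0 = Sat(a) = {m0, m2, m5, m7, m8}, add states in Sat(~r & a) with every successor in Z. Already a fixed point.
Sat(A[(~r & a) U a]) = {m0, m2, m5, m7, m8}
m2 ∈ Sat(A[(~r & a) U a]) = {m0, m2, m5, m7, m8}, so the formula holds at m2.

Yes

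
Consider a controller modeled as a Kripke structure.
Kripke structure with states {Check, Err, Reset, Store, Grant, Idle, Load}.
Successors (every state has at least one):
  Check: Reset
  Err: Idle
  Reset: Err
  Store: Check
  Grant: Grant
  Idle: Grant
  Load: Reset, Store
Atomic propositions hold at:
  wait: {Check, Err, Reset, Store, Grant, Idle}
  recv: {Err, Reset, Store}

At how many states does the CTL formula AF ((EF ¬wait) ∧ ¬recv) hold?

Sat(¬wait) = {Load}
EF ¬wait: least fixpoint, start Z0 = {Load}, add states with some successor in Z. Already a fixed point.
Sat(EF ¬wait) = {Load}
Sat(¬recv) = {Check, Grant, Idle, Load}
Sat((EF ¬wait) ∧ ¬recv) = {Load}
AF ((EF ¬wait) ∧ ¬recv): least fixpoint, start Z0 = {Load}, add states with every successor in Z. Already a fixed point.
Sat(AF ((EF ¬wait) ∧ ¬recv)) = {Load}
|Sat(AF ((EF ¬wait) ∧ ¬recv))| = |{Load}| = 1.

1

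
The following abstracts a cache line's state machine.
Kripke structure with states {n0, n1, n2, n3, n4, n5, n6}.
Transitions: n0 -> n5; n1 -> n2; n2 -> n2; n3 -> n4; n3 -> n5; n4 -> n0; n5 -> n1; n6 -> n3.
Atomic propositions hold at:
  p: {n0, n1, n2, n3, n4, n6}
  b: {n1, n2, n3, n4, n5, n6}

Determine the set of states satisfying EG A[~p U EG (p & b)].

Sat(~p) = {n5}
Sat(p & b) = {n1, n2, n3, n4, n6}
EG (p & b): greatest fixpoint, start Z0 = {n1, n2, n3, n4, n6}, keep only states in Sat with some successor in Z. Z1 = {n1, n2, n3, n6}; Z2 = {n1, n2, n6}; Z3 = {n1, n2}; fixed.
Sat(EG (p & b)) = {n1, n2}
A[~p U EG (p & b)]: least fixpoint, start Z0 = Sat(EG (p & b)) = {n1, n2}, add states in Sat(~p) with every successor in Z. Z1 = {n1, n2, n5}; fixed.
Sat(A[~p U EG (p & b)]) = {n1, n2, n5}
EG A[~p U EG (p & b)]: greatest fixpoint, start Z0 = {n1, n2, n5}, keep only states in Sat with some successor in Z. Already a fixed point.
Sat(EG A[~p U EG (p & b)]) = {n1, n2, n5}

{n1, n2, n5}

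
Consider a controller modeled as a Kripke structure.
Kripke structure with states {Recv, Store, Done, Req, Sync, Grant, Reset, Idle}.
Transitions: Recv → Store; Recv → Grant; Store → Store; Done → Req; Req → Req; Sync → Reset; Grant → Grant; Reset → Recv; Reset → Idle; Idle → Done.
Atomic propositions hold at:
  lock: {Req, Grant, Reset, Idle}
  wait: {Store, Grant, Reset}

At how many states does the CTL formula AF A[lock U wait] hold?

5

A[lock U wait]: least fixpoint, start Z0 = Sat(wait) = {Store, Grant, Reset}, add states in Sat(lock) with every successor in Z. Already a fixed point.
Sat(A[lock U wait]) = {Store, Grant, Reset}
AF A[lock U wait]: least fixpoint, start Z0 = {Store, Grant, Reset}, add states with every successor in Z. Z1 = {Recv, Store, Sync, Grant, Reset}; fixed.
Sat(AF A[lock U wait]) = {Recv, Store, Sync, Grant, Reset}
|Sat(AF A[lock U wait])| = |{Recv, Store, Sync, Grant, Reset}| = 5.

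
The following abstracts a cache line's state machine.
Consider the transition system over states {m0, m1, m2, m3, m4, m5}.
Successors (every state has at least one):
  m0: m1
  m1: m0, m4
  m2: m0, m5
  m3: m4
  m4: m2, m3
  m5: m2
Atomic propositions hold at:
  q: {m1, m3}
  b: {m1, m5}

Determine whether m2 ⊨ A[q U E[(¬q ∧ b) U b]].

Sat(¬q) = {m0, m2, m4, m5}
Sat(¬q ∧ b) = {m5}
E[(¬q ∧ b) U b]: least fixpoint, start Z0 = Sat(b) = {m1, m5}, add states in Sat(¬q ∧ b) with some successor in Z. Already a fixed point.
Sat(E[(¬q ∧ b) U b]) = {m1, m5}
A[q U E[(¬q ∧ b) U b]]: least fixpoint, start Z0 = Sat(E[(¬q ∧ b) U b]) = {m1, m5}, add states in Sat(q) with every successor in Z. Already a fixed point.
Sat(A[q U E[(¬q ∧ b) U b]]) = {m1, m5}
m2 ∉ Sat(A[q U E[(¬q ∧ b) U b]]) = {m1, m5}, so the formula does not hold at m2.

No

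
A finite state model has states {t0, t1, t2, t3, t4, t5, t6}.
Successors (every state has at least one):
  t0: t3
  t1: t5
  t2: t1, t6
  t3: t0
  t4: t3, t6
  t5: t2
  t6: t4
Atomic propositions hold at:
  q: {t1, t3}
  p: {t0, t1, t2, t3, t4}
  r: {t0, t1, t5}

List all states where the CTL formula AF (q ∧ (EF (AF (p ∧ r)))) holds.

Sat(p ∧ r) = {t0, t1}
AF (p ∧ r): least fixpoint, start Z0 = {t0, t1}, add states with every successor in Z. Z1 = {t0, t1, t3}; fixed.
Sat(AF (p ∧ r)) = {t0, t1, t3}
EF (AF (p ∧ r)): least fixpoint, start Z0 = {t0, t1, t3}, add states with some successor in Z. Z1 = {t0, t1, t2, t3, t4}; Z2 = {t0, t1, t2, t3, t4, t5, t6}; fixed.
Sat(EF (AF (p ∧ r))) = {t0, t1, t2, t3, t4, t5, t6}
Sat(q ∧ (EF (AF (p ∧ r)))) = {t1, t3}
AF (q ∧ (EF (AF (p ∧ r)))): least fixpoint, start Z0 = {t1, t3}, add states with every successor in Z. Z1 = {t0, t1, t3}; fixed.
Sat(AF (q ∧ (EF (AF (p ∧ r))))) = {t0, t1, t3}

{t0, t1, t3}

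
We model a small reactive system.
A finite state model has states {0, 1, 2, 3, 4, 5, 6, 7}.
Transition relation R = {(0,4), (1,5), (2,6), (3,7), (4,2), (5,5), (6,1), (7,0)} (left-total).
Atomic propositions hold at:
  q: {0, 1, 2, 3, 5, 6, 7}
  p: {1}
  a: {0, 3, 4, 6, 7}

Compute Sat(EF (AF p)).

{0, 1, 2, 3, 4, 6, 7}

AF p: least fixpoint, start Z0 = {1}, add states with every successor in Z. Z1 = {1, 6}; Z2 = {1, 2, 6}; Z3 = {1, 2, 4, 6}; Z4 = {0, 1, 2, 4, 6}; Z5 = {0, 1, 2, 4, 6, 7}; Z6 = {0, 1, 2, 3, 4, 6, 7}; fixed.
Sat(AF p) = {0, 1, 2, 3, 4, 6, 7}
EF (AF p): least fixpoint, start Z0 = {0, 1, 2, 3, 4, 6, 7}, add states with some successor in Z. Already a fixed point.
Sat(EF (AF p)) = {0, 1, 2, 3, 4, 6, 7}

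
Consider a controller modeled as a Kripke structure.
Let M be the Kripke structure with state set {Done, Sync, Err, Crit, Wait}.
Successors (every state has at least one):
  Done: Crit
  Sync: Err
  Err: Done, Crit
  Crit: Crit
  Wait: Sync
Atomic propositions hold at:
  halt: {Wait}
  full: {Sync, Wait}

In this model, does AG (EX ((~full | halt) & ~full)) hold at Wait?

No

Sat(~full) = {Done, Err, Crit}
Sat(~full | halt) = {Done, Err, Crit, Wait}
Sat((~full | halt) & ~full) = {Done, Err, Crit}
Sat(EX ((~full | halt) & ~full)) = {s : some successor in {Done, Err, Crit}} = {Done, Sync, Err, Crit}
AG (EX ((~full | halt) & ~full)): greatest fixpoint, start Z0 = {Done, Sync, Err, Crit}, keep only states in Sat with every successor in Z. Already a fixed point.
Sat(AG (EX ((~full | halt) & ~full))) = {Done, Sync, Err, Crit}
Wait ∉ Sat(AG (EX ((~full | halt) & ~full))) = {Done, Sync, Err, Crit}, so the formula does not hold at Wait.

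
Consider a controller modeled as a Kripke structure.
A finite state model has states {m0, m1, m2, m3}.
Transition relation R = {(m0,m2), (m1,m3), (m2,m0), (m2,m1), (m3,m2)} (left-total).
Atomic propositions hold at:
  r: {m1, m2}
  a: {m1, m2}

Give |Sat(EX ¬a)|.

2

Sat(¬a) = {m0, m3}
Sat(EX ¬a) = {s : some successor in {m0, m3}} = {m1, m2}
|Sat(EX ¬a)| = |{m1, m2}| = 2.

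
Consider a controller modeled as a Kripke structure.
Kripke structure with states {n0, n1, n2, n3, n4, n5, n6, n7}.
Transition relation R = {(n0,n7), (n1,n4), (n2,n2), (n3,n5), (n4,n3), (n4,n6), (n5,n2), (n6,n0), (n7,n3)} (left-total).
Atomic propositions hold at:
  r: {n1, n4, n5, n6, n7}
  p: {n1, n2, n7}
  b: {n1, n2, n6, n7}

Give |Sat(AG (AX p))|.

Sat(AX p) = {s : every successor in {n1, n2, n7}} = {n0, n2, n5}
AG (AX p): greatest fixpoint, start Z0 = {n0, n2, n5}, keep only states in Sat with every successor in Z. Z1 = {n2, n5}; fixed.
Sat(AG (AX p)) = {n2, n5}
|Sat(AG (AX p))| = |{n2, n5}| = 2.

2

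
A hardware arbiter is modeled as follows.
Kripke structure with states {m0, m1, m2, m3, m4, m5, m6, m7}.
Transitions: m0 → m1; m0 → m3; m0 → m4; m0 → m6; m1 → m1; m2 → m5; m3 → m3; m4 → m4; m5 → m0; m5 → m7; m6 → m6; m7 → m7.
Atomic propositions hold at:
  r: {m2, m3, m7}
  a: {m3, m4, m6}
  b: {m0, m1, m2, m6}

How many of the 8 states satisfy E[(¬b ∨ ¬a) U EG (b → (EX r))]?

Sat(¬b) = {m3, m4, m5, m7}
Sat(¬a) = {m0, m1, m2, m5, m7}
Sat(¬b ∨ ¬a) = {m0, m1, m2, m3, m4, m5, m7}
Sat(EX r) = {s : some successor in {m2, m3, m7}} = {m0, m3, m5, m7}
Sat(b → (EX r)) = {m0, m3, m4, m5, m7}
EG (b → (EX r)): greatest fixpoint, start Z0 = {m0, m3, m4, m5, m7}, keep only states in Sat with some successor in Z. Already a fixed point.
Sat(EG (b → (EX r))) = {m0, m3, m4, m5, m7}
E[(¬b ∨ ¬a) U EG (b → (EX r))]: least fixpoint, start Z0 = Sat(EG (b → (EX r))) = {m0, m3, m4, m5, m7}, add states in Sat(¬b ∨ ¬a) with some successor in Z. Z1 = {m0, m2, m3, m4, m5, m7}; fixed.
Sat(E[(¬b ∨ ¬a) U EG (b → (EX r))]) = {m0, m2, m3, m4, m5, m7}
|Sat(E[(¬b ∨ ¬a) U EG (b → (EX r))])| = |{m0, m2, m3, m4, m5, m7}| = 6.

6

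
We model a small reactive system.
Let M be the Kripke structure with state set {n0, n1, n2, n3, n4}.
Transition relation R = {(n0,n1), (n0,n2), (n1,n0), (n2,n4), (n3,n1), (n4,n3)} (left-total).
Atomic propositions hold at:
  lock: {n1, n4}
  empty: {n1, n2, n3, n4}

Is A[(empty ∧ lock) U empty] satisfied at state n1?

Yes

Sat(empty ∧ lock) = {n1, n4}
A[(empty ∧ lock) U empty]: least fixpoint, start Z0 = Sat(empty) = {n1, n2, n3, n4}, add states in Sat(empty ∧ lock) with every successor in Z. Already a fixed point.
Sat(A[(empty ∧ lock) U empty]) = {n1, n2, n3, n4}
n1 ∈ Sat(A[(empty ∧ lock) U empty]) = {n1, n2, n3, n4}, so the formula holds at n1.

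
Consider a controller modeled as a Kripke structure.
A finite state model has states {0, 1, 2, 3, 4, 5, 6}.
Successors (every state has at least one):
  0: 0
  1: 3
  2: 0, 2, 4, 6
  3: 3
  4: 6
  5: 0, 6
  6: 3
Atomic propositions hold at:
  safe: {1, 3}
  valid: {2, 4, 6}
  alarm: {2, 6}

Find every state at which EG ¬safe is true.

Sat(¬safe) = {0, 2, 4, 5, 6}
EG ¬safe: greatest fixpoint, start Z0 = {0, 2, 4, 5, 6}, keep only states in Sat with some successor in Z. Z1 = {0, 2, 4, 5}; Z2 = {0, 2, 5}; fixed.
Sat(EG ¬safe) = {0, 2, 5}

{0, 2, 5}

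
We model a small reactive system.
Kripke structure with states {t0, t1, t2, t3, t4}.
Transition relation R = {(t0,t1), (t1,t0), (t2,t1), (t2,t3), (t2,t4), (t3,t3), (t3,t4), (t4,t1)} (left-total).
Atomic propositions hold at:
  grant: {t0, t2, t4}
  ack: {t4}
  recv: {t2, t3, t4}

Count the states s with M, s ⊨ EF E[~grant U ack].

3

Sat(~grant) = {t1, t3}
E[~grant U ack]: least fixpoint, start Z0 = Sat(ack) = {t4}, add states in Sat(~grant) with some successor in Z. Z1 = {t3, t4}; fixed.
Sat(E[~grant U ack]) = {t3, t4}
EF E[~grant U ack]: least fixpoint, start Z0 = {t3, t4}, add states with some successor in Z. Z1 = {t2, t3, t4}; fixed.
Sat(EF E[~grant U ack]) = {t2, t3, t4}
|Sat(EF E[~grant U ack])| = |{t2, t3, t4}| = 3.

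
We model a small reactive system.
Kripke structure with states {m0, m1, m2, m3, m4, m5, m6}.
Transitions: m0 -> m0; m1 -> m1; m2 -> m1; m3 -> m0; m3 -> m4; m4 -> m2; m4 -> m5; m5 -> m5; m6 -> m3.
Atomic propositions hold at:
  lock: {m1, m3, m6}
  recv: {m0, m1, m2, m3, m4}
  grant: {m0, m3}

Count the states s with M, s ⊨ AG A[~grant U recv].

3

Sat(~grant) = {m1, m2, m4, m5, m6}
A[~grant U recv]: least fixpoint, start Z0 = Sat(recv) = {m0, m1, m2, m3, m4}, add states in Sat(~grant) with every successor in Z. Z1 = {m0, m1, m2, m3, m4, m6}; fixed.
Sat(A[~grant U recv]) = {m0, m1, m2, m3, m4, m6}
AG A[~grant U recv]: greatest fixpoint, start Z0 = {m0, m1, m2, m3, m4, m6}, keep only states in Sat with every successor in Z. Z1 = {m0, m1, m2, m3, m6}; Z2 = {m0, m1, m2, m6}; Z3 = {m0, m1, m2}; fixed.
Sat(AG A[~grant U recv]) = {m0, m1, m2}
|Sat(AG A[~grant U recv])| = |{m0, m1, m2}| = 3.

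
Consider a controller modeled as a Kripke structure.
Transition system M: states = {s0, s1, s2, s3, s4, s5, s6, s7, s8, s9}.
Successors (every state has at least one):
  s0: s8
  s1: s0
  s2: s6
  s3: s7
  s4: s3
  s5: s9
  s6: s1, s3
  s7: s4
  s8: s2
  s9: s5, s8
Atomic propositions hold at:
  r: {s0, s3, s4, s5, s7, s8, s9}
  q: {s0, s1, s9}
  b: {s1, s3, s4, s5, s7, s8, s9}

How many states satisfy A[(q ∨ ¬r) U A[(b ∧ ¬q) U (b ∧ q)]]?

Sat(¬r) = {s1, s2, s6}
Sat(q ∨ ¬r) = {s0, s1, s2, s6, s9}
Sat(¬q) = {s2, s3, s4, s5, s6, s7, s8}
Sat(b ∧ ¬q) = {s3, s4, s5, s7, s8}
Sat(b ∧ q) = {s1, s9}
A[(b ∧ ¬q) U (b ∧ q)]: least fixpoint, start Z0 = Sat((b ∧ q)) = {s1, s9}, add states in Sat(b ∧ ¬q) with every successor in Z. Z1 = {s1, s5, s9}; fixed.
Sat(A[(b ∧ ¬q) U (b ∧ q)]) = {s1, s5, s9}
A[(q ∨ ¬r) U A[(b ∧ ¬q) U (b ∧ q)]]: least fixpoint, start Z0 = Sat(A[(b ∧ ¬q) U (b ∧ q)]) = {s1, s5, s9}, add states in Sat(q ∨ ¬r) with every successor in Z. Already a fixed point.
Sat(A[(q ∨ ¬r) U A[(b ∧ ¬q) U (b ∧ q)]]) = {s1, s5, s9}
|Sat(A[(q ∨ ¬r) U A[(b ∧ ¬q) U (b ∧ q)]])| = |{s1, s5, s9}| = 3.

3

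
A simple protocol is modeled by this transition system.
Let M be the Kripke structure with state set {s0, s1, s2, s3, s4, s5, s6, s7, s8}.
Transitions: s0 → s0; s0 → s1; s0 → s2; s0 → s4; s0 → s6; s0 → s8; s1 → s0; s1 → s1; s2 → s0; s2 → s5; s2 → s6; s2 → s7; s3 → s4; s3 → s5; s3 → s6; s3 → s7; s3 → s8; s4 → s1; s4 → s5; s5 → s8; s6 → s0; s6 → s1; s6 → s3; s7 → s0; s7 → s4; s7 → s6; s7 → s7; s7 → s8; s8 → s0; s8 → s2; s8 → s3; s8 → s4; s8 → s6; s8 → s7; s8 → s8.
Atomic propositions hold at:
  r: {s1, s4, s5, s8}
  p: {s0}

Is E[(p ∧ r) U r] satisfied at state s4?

Sat(p ∧ r) = ∅
E[(p ∧ r) U r]: least fixpoint, start Z0 = Sat(r) = {s1, s4, s5, s8}, add states in Sat(p ∧ r) with some successor in Z. Already a fixed point.
Sat(E[(p ∧ r) U r]) = {s1, s4, s5, s8}
s4 ∈ Sat(E[(p ∧ r) U r]) = {s1, s4, s5, s8}, so the formula holds at s4.

Yes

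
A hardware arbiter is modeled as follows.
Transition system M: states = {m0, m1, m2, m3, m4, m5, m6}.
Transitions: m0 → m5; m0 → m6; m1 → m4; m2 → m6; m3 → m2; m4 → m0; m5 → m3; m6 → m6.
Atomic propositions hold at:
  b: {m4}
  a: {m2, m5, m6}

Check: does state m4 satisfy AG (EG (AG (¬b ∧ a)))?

No

Sat(¬b) = {m0, m1, m2, m3, m5, m6}
Sat(¬b ∧ a) = {m2, m5, m6}
AG (¬b ∧ a): greatest fixpoint, start Z0 = {m2, m5, m6}, keep only states in Sat with every successor in Z. Z1 = {m2, m6}; fixed.
Sat(AG (¬b ∧ a)) = {m2, m6}
EG (AG (¬b ∧ a)): greatest fixpoint, start Z0 = {m2, m6}, keep only states in Sat with some successor in Z. Already a fixed point.
Sat(EG (AG (¬b ∧ a))) = {m2, m6}
AG (EG (AG (¬b ∧ a))): greatest fixpoint, start Z0 = {m2, m6}, keep only states in Sat with every successor in Z. Already a fixed point.
Sat(AG (EG (AG (¬b ∧ a)))) = {m2, m6}
m4 ∉ Sat(AG (EG (AG (¬b ∧ a)))) = {m2, m6}, so the formula does not hold at m4.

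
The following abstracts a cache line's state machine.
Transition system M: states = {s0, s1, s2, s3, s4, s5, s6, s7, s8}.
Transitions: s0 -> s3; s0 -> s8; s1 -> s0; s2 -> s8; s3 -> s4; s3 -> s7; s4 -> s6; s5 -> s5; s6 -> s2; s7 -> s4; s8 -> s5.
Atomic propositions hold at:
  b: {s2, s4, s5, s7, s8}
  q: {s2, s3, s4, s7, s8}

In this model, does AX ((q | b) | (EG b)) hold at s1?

No

Sat(q | b) = {s2, s3, s4, s5, s7, s8}
EG b: greatest fixpoint, start Z0 = {s2, s4, s5, s7, s8}, keep only states in Sat with some successor in Z. Z1 = {s2, s5, s7, s8}; Z2 = {s2, s5, s8}; fixed.
Sat(EG b) = {s2, s5, s8}
Sat((q | b) | (EG b)) = {s2, s3, s4, s5, s7, s8}
Sat(AX ((q | b) | (EG b))) = {s : every successor in {s2, s3, s4, s5, s7, s8}} = {s0, s2, s3, s5, s6, s7, s8}
s1 ∉ Sat(AX ((q | b) | (EG b))) = {s0, s2, s3, s5, s6, s7, s8}, so the formula does not hold at s1.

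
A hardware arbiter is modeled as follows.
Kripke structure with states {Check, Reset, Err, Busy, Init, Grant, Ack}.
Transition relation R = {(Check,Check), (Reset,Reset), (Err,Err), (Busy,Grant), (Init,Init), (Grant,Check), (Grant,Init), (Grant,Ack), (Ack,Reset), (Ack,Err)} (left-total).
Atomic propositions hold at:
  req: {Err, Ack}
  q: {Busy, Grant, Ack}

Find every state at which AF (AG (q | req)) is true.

Sat(q | req) = {Err, Busy, Grant, Ack}
AG (q | req): greatest fixpoint, start Z0 = {Err, Busy, Grant, Ack}, keep only states in Sat with every successor in Z. Z1 = {Err, Busy}; Z2 = {Err}; fixed.
Sat(AG (q | req)) = {Err}
AF (AG (q | req)): least fixpoint, start Z0 = {Err}, add states with every successor in Z. Already a fixed point.
Sat(AF (AG (q | req))) = {Err}

{Err}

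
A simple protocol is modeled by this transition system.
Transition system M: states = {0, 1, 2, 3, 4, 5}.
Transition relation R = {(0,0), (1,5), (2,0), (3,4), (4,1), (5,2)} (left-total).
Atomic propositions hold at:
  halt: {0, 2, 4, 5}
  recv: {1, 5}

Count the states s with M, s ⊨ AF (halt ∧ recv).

4

Sat(halt ∧ recv) = {5}
AF (halt ∧ recv): least fixpoint, start Z0 = {5}, add states with every successor in Z. Z1 = {1, 5}; Z2 = {1, 4, 5}; Z3 = {1, 3, 4, 5}; fixed.
Sat(AF (halt ∧ recv)) = {1, 3, 4, 5}
|Sat(AF (halt ∧ recv))| = |{1, 3, 4, 5}| = 4.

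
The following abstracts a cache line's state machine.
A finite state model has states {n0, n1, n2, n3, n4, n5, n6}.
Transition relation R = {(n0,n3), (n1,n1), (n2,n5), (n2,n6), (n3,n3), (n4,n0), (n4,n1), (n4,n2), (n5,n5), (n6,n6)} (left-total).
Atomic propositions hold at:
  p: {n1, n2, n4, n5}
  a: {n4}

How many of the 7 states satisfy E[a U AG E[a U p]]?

E[a U p]: least fixpoint, start Z0 = Sat(p) = {n1, n2, n4, n5}, add states in Sat(a) with some successor in Z. Already a fixed point.
Sat(E[a U p]) = {n1, n2, n4, n5}
AG E[a U p]: greatest fixpoint, start Z0 = {n1, n2, n4, n5}, keep only states in Sat with every successor in Z. Z1 = {n1, n5}; fixed.
Sat(AG E[a U p]) = {n1, n5}
E[a U AG E[a U p]]: least fixpoint, start Z0 = Sat(AG E[a U p]) = {n1, n5}, add states in Sat(a) with some successor in Z. Z1 = {n1, n4, n5}; fixed.
Sat(E[a U AG E[a U p]]) = {n1, n4, n5}
|Sat(E[a U AG E[a U p]])| = |{n1, n4, n5}| = 3.

3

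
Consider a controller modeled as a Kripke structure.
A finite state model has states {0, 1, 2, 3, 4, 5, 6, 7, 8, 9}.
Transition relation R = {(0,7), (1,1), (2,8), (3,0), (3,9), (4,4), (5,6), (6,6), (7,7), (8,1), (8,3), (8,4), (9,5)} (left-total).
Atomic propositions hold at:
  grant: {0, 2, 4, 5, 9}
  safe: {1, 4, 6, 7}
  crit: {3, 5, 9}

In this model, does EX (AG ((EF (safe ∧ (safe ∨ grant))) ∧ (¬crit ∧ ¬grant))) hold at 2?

Sat(safe ∨ grant) = {0, 1, 2, 4, 5, 6, 7, 9}
Sat(safe ∧ (safe ∨ grant)) = {1, 4, 6, 7}
EF (safe ∧ (safe ∨ grant)): least fixpoint, start Z0 = {1, 4, 6, 7}, add states with some successor in Z. Z1 = {0, 1, 4, 5, 6, 7, 8}; Z2 = {0, 1, 2, 3, 4, 5, 6, 7, 8, 9}; fixed.
Sat(EF (safe ∧ (safe ∨ grant))) = {0, 1, 2, 3, 4, 5, 6, 7, 8, 9}
Sat(¬crit) = {0, 1, 2, 4, 6, 7, 8}
Sat(¬grant) = {1, 3, 6, 7, 8}
Sat(¬crit ∧ ¬grant) = {1, 6, 7, 8}
Sat((EF (safe ∧ (safe ∨ grant))) ∧ (¬crit ∧ ¬grant)) = {1, 6, 7, 8}
AG ((EF (safe ∧ (safe ∨ grant))) ∧ (¬crit ∧ ¬grant)): greatest fixpoint, start Z0 = {1, 6, 7, 8}, keep only states in Sat with every successor in Z. Z1 = {1, 6, 7}; fixed.
Sat(AG ((EF (safe ∧ (safe ∨ grant))) ∧ (¬crit ∧ ¬grant))) = {1, 6, 7}
Sat(EX (AG ((EF (safe ∧ (safe ∨ grant))) ∧ (¬crit ∧ ¬grant)))) = {s : some successor in {1, 6, 7}} = {0, 1, 5, 6, 7, 8}
2 ∉ Sat(EX (AG ((EF (safe ∧ (safe ∨ grant))) ∧ (¬crit ∧ ¬grant)))) = {0, 1, 5, 6, 7, 8}, so the formula does not hold at 2.

No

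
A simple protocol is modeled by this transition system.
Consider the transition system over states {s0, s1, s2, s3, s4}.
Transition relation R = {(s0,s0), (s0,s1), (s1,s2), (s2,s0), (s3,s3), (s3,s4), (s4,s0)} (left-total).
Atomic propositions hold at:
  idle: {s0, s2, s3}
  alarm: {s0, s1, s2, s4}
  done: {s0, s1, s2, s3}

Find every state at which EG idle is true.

EG idle: greatest fixpoint, start Z0 = {s0, s2, s3}, keep only states in Sat with some successor in Z. Already a fixed point.
Sat(EG idle) = {s0, s2, s3}

{s0, s2, s3}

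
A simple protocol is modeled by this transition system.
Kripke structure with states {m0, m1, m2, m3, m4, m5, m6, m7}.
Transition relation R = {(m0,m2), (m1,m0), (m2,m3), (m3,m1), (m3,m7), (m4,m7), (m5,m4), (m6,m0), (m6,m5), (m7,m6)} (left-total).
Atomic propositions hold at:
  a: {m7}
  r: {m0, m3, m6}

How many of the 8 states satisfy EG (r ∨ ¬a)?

5

Sat(¬a) = {m0, m1, m2, m3, m4, m5, m6}
Sat(r ∨ ¬a) = {m0, m1, m2, m3, m4, m5, m6}
EG (r ∨ ¬a): greatest fixpoint, start Z0 = {m0, m1, m2, m3, m4, m5, m6}, keep only states in Sat with some successor in Z. Z1 = {m0, m1, m2, m3, m5, m6}; Z2 = {m0, m1, m2, m3, m6}; fixed.
Sat(EG (r ∨ ¬a)) = {m0, m1, m2, m3, m6}
|Sat(EG (r ∨ ¬a))| = |{m0, m1, m2, m3, m6}| = 5.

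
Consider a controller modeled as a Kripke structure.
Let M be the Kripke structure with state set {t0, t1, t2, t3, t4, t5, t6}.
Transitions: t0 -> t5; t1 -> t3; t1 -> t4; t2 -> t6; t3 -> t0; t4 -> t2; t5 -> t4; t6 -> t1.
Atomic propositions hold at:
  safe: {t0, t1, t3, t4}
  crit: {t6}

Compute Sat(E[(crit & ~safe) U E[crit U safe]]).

Sat(~safe) = {t2, t5, t6}
Sat(crit & ~safe) = {t6}
E[crit U safe]: least fixpoint, start Z0 = Sat(safe) = {t0, t1, t3, t4}, add states in Sat(crit) with some successor in Z. Z1 = {t0, t1, t3, t4, t6}; fixed.
Sat(E[crit U safe]) = {t0, t1, t3, t4, t6}
E[(crit & ~safe) U E[crit U safe]]: least fixpoint, start Z0 = Sat(E[crit U safe]) = {t0, t1, t3, t4, t6}, add states in Sat(crit & ~safe) with some successor in Z. Already a fixed point.
Sat(E[(crit & ~safe) U E[crit U safe]]) = {t0, t1, t3, t4, t6}

{t0, t1, t3, t4, t6}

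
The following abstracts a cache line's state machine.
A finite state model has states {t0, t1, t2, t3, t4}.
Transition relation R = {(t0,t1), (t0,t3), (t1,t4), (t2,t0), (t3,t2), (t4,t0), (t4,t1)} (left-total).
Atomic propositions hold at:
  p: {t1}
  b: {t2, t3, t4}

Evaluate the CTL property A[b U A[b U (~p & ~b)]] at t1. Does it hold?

No

Sat(~p) = {t0, t2, t3, t4}
Sat(~b) = {t0, t1}
Sat(~p & ~b) = {t0}
A[b U (~p & ~b)]: least fixpoint, start Z0 = Sat((~p & ~b)) = {t0}, add states in Sat(b) with every successor in Z. Z1 = {t0, t2}; Z2 = {t0, t2, t3}; fixed.
Sat(A[b U (~p & ~b)]) = {t0, t2, t3}
A[b U A[b U (~p & ~b)]]: least fixpoint, start Z0 = Sat(A[b U (~p & ~b)]) = {t0, t2, t3}, add states in Sat(b) with every successor in Z. Already a fixed point.
Sat(A[b U A[b U (~p & ~b)]]) = {t0, t2, t3}
t1 ∉ Sat(A[b U A[b U (~p & ~b)]]) = {t0, t2, t3}, so the formula does not hold at t1.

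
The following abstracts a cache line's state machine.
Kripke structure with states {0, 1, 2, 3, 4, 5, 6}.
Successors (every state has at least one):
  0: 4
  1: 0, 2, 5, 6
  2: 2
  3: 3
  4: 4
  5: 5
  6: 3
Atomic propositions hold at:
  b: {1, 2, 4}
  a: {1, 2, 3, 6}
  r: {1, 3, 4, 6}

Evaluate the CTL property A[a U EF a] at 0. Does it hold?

EF a: least fixpoint, start Z0 = {1, 2, 3, 6}, add states with some successor in Z. Already a fixed point.
Sat(EF a) = {1, 2, 3, 6}
A[a U EF a]: least fixpoint, start Z0 = Sat(EF a) = {1, 2, 3, 6}, add states in Sat(a) with every successor in Z. Already a fixed point.
Sat(A[a U EF a]) = {1, 2, 3, 6}
0 ∉ Sat(A[a U EF a]) = {1, 2, 3, 6}, so the formula does not hold at 0.

No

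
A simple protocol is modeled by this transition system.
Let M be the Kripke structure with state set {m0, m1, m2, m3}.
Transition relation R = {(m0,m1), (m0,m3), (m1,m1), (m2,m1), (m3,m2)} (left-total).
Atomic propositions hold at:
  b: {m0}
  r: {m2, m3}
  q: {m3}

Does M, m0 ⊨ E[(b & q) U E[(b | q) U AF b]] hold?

Sat(b & q) = ∅
Sat(b | q) = {m0, m3}
AF b: least fixpoint, start Z0 = {m0}, add states with every successor in Z. Already a fixed point.
Sat(AF b) = {m0}
E[(b | q) U AF b]: least fixpoint, start Z0 = Sat(AF b) = {m0}, add states in Sat(b | q) with some successor in Z. Already a fixed point.
Sat(E[(b | q) U AF b]) = {m0}
E[(b & q) U E[(b | q) U AF b]]: least fixpoint, start Z0 = Sat(E[(b | q) U AF b]) = {m0}, add states in Sat(b & q) with some successor in Z. Already a fixed point.
Sat(E[(b & q) U E[(b | q) U AF b]]) = {m0}
m0 ∈ Sat(E[(b & q) U E[(b | q) U AF b]]) = {m0}, so the formula holds at m0.

Yes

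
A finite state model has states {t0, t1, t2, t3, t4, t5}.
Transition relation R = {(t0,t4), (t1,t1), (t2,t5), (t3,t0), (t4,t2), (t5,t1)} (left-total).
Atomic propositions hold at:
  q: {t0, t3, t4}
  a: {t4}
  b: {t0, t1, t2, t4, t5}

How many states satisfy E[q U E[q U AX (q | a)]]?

Sat(q | a) = {t0, t3, t4}
Sat(AX (q | a)) = {s : every successor in {t0, t3, t4}} = {t0, t3}
E[q U AX (q | a)]: least fixpoint, start Z0 = Sat(AX (q | a)) = {t0, t3}, add states in Sat(q) with some successor in Z. Already a fixed point.
Sat(E[q U AX (q | a)]) = {t0, t3}
E[q U E[q U AX (q | a)]]: least fixpoint, start Z0 = Sat(E[q U AX (q | a)]) = {t0, t3}, add states in Sat(q) with some successor in Z. Already a fixed point.
Sat(E[q U E[q U AX (q | a)]]) = {t0, t3}
|Sat(E[q U E[q U AX (q | a)]])| = |{t0, t3}| = 2.

2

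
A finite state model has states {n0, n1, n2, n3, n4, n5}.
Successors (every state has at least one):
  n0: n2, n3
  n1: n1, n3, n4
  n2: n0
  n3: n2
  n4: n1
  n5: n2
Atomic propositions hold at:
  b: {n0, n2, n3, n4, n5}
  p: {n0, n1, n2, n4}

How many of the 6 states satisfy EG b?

4

EG b: greatest fixpoint, start Z0 = {n0, n2, n3, n4, n5}, keep only states in Sat with some successor in Z. Z1 = {n0, n2, n3, n5}; fixed.
Sat(EG b) = {n0, n2, n3, n5}
|Sat(EG b)| = |{n0, n2, n3, n5}| = 4.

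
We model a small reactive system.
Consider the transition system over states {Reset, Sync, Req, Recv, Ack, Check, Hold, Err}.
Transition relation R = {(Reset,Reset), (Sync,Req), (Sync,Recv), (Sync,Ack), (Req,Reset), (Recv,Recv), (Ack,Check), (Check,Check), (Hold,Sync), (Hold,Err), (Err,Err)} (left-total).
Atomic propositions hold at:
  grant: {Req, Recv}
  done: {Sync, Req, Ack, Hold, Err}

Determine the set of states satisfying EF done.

{Sync, Req, Ack, Hold, Err}

EF done: least fixpoint, start Z0 = {Sync, Req, Ack, Hold, Err}, add states with some successor in Z. Already a fixed point.
Sat(EF done) = {Sync, Req, Ack, Hold, Err}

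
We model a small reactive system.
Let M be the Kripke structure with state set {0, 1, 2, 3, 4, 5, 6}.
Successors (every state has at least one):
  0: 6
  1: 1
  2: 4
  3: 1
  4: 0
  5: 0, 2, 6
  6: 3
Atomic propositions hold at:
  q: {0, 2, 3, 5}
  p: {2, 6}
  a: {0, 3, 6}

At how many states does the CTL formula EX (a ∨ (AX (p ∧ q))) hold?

4

Sat(p ∧ q) = {2}
Sat(AX (p ∧ q)) = {s : every successor in {2}} = ∅
Sat(a ∨ (AX (p ∧ q))) = {0, 3, 6}
Sat(EX (a ∨ (AX (p ∧ q)))) = {s : some successor in {0, 3, 6}} = {0, 4, 5, 6}
|Sat(EX (a ∨ (AX (p ∧ q))))| = |{0, 4, 5, 6}| = 4.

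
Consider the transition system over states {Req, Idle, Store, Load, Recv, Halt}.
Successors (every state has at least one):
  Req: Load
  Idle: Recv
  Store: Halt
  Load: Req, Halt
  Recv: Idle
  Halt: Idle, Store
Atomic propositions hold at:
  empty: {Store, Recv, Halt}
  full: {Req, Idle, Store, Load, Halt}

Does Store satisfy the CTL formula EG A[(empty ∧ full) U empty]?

Sat(empty ∧ full) = {Store, Halt}
A[(empty ∧ full) U empty]: least fixpoint, start Z0 = Sat(empty) = {Store, Recv, Halt}, add states in Sat(empty ∧ full) with every successor in Z. Already a fixed point.
Sat(A[(empty ∧ full) U empty]) = {Store, Recv, Halt}
EG A[(empty ∧ full) U empty]: greatest fixpoint, start Z0 = {Store, Recv, Halt}, keep only states in Sat with some successor in Z. Z1 = {Store, Halt}; fixed.
Sat(EG A[(empty ∧ full) U empty]) = {Store, Halt}
Store ∈ Sat(EG A[(empty ∧ full) U empty]) = {Store, Halt}, so the formula holds at Store.

Yes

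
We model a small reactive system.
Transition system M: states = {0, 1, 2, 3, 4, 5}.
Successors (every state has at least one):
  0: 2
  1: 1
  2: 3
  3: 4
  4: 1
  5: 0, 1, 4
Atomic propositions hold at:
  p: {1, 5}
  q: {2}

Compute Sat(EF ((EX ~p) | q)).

Sat(~p) = {0, 2, 3, 4}
Sat(EX ~p) = {s : some successor in {0, 2, 3, 4}} = {0, 2, 3, 5}
Sat((EX ~p) | q) = {0, 2, 3, 5}
EF ((EX ~p) | q): least fixpoint, start Z0 = {0, 2, 3, 5}, add states with some successor in Z. Already a fixed point.
Sat(EF ((EX ~p) | q)) = {0, 2, 3, 5}

{0, 2, 3, 5}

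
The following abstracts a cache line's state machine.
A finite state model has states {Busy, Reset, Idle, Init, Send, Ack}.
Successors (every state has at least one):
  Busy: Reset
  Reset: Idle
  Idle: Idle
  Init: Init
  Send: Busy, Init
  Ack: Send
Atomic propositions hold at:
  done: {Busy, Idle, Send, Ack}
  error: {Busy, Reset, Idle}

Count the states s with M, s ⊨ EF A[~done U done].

Sat(~done) = {Reset, Init}
A[~done U done]: least fixpoint, start Z0 = Sat(done) = {Busy, Idle, Send, Ack}, add states in Sat(~done) with every successor in Z. Z1 = {Busy, Reset, Idle, Send, Ack}; fixed.
Sat(A[~done U done]) = {Busy, Reset, Idle, Send, Ack}
EF A[~done U done]: least fixpoint, start Z0 = {Busy, Reset, Idle, Send, Ack}, add states with some successor in Z. Already a fixed point.
Sat(EF A[~done U done]) = {Busy, Reset, Idle, Send, Ack}
|Sat(EF A[~done U done])| = |{Busy, Reset, Idle, Send, Ack}| = 5.

5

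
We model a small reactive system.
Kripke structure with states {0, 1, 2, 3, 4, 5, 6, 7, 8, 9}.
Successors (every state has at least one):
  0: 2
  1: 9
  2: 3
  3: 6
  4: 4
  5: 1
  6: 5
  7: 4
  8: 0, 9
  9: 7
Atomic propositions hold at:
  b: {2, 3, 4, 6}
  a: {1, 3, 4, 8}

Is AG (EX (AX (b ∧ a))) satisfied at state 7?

Sat(b ∧ a) = {3, 4}
Sat(AX (b ∧ a)) = {s : every successor in {3, 4}} = {2, 4, 7}
Sat(EX (AX (b ∧ a))) = {s : some successor in {2, 4, 7}} = {0, 4, 7, 9}
AG (EX (AX (b ∧ a))): greatest fixpoint, start Z0 = {0, 4, 7, 9}, keep only states in Sat with every successor in Z. Z1 = {4, 7, 9}; fixed.
Sat(AG (EX (AX (b ∧ a)))) = {4, 7, 9}
7 ∈ Sat(AG (EX (AX (b ∧ a)))) = {4, 7, 9}, so the formula holds at 7.

Yes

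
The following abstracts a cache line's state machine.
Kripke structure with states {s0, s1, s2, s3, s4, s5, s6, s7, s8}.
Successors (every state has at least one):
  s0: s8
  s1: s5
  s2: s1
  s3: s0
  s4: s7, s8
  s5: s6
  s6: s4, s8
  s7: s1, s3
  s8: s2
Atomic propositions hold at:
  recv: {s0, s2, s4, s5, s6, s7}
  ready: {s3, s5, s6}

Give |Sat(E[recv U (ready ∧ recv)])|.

2

Sat(ready ∧ recv) = {s5, s6}
E[recv U (ready ∧ recv)]: least fixpoint, start Z0 = Sat((ready ∧ recv)) = {s5, s6}, add states in Sat(recv) with some successor in Z. Already a fixed point.
Sat(E[recv U (ready ∧ recv)]) = {s5, s6}
|Sat(E[recv U (ready ∧ recv)])| = |{s5, s6}| = 2.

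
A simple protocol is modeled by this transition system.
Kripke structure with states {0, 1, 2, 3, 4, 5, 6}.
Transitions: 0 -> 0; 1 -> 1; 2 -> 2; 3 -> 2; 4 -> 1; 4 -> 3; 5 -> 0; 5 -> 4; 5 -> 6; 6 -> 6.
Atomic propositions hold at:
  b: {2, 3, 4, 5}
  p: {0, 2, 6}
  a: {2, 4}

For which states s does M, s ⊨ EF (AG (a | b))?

{2, 3, 4, 5}

Sat(a | b) = {2, 3, 4, 5}
AG (a | b): greatest fixpoint, start Z0 = {2, 3, 4, 5}, keep only states in Sat with every successor in Z. Z1 = {2, 3}; fixed.
Sat(AG (a | b)) = {2, 3}
EF (AG (a | b)): least fixpoint, start Z0 = {2, 3}, add states with some successor in Z. Z1 = {2, 3, 4}; Z2 = {2, 3, 4, 5}; fixed.
Sat(EF (AG (a | b))) = {2, 3, 4, 5}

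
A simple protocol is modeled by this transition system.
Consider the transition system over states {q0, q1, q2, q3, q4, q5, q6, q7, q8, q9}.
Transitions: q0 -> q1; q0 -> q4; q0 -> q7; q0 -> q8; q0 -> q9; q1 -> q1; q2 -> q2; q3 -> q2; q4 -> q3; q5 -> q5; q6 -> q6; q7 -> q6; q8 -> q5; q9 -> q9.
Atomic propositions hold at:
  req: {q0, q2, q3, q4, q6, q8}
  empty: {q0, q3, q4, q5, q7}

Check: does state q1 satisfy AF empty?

AF empty: least fixpoint, start Z0 = {q0, q3, q4, q5, q7}, add states with every successor in Z. Z1 = {q0, q3, q4, q5, q7, q8}; fixed.
Sat(AF empty) = {q0, q3, q4, q5, q7, q8}
q1 ∉ Sat(AF empty) = {q0, q3, q4, q5, q7, q8}, so the formula does not hold at q1.

No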